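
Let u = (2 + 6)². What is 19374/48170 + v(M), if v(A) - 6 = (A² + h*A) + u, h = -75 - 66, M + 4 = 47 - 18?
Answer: -68150863/24085 ≈ -2829.6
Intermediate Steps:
M = 25 (M = -4 + (47 - 18) = -4 + 29 = 25)
u = 64 (u = 8² = 64)
h = -141
v(A) = 70 + A² - 141*A (v(A) = 6 + ((A² - 141*A) + 64) = 6 + (64 + A² - 141*A) = 70 + A² - 141*A)
19374/48170 + v(M) = 19374/48170 + (70 + 25² - 141*25) = 19374*(1/48170) + (70 + 625 - 3525) = 9687/24085 - 2830 = -68150863/24085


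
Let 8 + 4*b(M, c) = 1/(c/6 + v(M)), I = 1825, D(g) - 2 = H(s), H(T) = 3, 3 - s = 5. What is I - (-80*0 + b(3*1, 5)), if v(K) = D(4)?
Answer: 127887/70 ≈ 1827.0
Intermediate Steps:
s = -2 (s = 3 - 1*5 = 3 - 5 = -2)
D(g) = 5 (D(g) = 2 + 3 = 5)
v(K) = 5
b(M, c) = -2 + 1/(4*(5 + c/6)) (b(M, c) = -2 + 1/(4*(c/6 + 5)) = -2 + 1/(4*(5 + c/6)))
I - (-80*0 + b(3*1, 5)) = 1825 - (-80*0 + (-117 - 4*5)/(2*(30 + 5))) = 1825 - (0 + (½)*(-117 - 20)/35) = 1825 - (0 + (½)*(1/35)*(-137)) = 1825 - (0 - 137/70) = 1825 - 1*(-137/70) = 1825 + 137/70 = 127887/70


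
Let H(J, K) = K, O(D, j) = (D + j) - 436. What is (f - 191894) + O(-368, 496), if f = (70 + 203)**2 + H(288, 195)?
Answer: -117478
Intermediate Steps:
O(D, j) = -436 + D + j
f = 74724 (f = (70 + 203)**2 + 195 = 273**2 + 195 = 74529 + 195 = 74724)
(f - 191894) + O(-368, 496) = (74724 - 191894) + (-436 - 368 + 496) = -117170 - 308 = -117478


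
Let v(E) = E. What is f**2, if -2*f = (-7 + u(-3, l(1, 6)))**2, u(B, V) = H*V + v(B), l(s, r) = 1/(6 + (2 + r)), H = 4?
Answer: 5345344/2401 ≈ 2226.3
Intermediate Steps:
l(s, r) = 1/(8 + r)
u(B, V) = B + 4*V (u(B, V) = 4*V + B = B + 4*V)
f = -2312/49 (f = -(-7 + (-3 + 4/(8 + 6)))**2/2 = -(-7 + (-3 + 4/14))**2/2 = -(-7 + (-3 + 4*(1/14)))**2/2 = -(-7 + (-3 + 2/7))**2/2 = -(-7 - 19/7)**2/2 = -(-68/7)**2/2 = -1/2*4624/49 = -2312/49 ≈ -47.184)
f**2 = (-2312/49)**2 = 5345344/2401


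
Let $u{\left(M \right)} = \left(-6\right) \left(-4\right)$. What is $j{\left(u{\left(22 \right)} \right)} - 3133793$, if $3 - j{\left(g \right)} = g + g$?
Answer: $-3133838$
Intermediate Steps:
$u{\left(M \right)} = 24$
$j{\left(g \right)} = 3 - 2 g$ ($j{\left(g \right)} = 3 - \left(g + g\right) = 3 - 2 g$)
$j{\left(u{\left(22 \right)} \right)} - 3133793 = \left(3 - 48\right) - 3133793 = -45 - 3133793 = -3133838$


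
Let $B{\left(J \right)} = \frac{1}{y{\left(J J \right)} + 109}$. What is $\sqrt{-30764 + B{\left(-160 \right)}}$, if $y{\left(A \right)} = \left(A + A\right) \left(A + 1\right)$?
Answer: $\frac{15 i \sqrt{234916833347742399103}}{1310771309} \approx 175.4 i$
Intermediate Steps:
$y{\left(A \right)} = 2 A \left(1 + A\right)$
$B{\left(J \right)} = \frac{1}{109 + 2 J^{2} \left(1 + J^{2}\right)}$ ($B{\left(J \right)} = \frac{1}{2 J J \left(1 + J J\right) + 109} = \frac{1}{2 J^{2} \left(1 + J^{2}\right) + 109} = \frac{1}{109 + 2 J^{2} \left(1 + J^{2}\right)}$)
$\sqrt{-30764 + B{\left(-160 \right)}} = \sqrt{-30764 + \frac{1}{109 + 2 \left(-160\right)^{2} \left(1 + \left(-160\right)^{2}\right)}} = \sqrt{-30764 + \frac{1}{109 + 2 \cdot 25600 \left(1 + 25600\right)}} = \sqrt{-30764 + \frac{1}{109 + 2 \cdot 25600 \cdot 25601}} = \sqrt{-30764 + \frac{1}{109 + 1310771200}} = \sqrt{-30764 + \frac{1}{1310771309}} = \sqrt{- \frac{40324568550075}{1310771309}} = \frac{15 i \sqrt{234916833347742399103}}{1310771309}$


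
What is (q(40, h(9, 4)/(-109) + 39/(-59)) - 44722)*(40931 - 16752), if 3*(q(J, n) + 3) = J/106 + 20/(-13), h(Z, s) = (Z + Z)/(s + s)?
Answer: -2235285080125/2067 ≈ -1.0814e+9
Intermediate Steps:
h(Z, s) = Z/s (h(Z, s) = (2*Z)/((2*s)) = (2*Z)*(1/(2*s)) = Z/s)
q(J, n) = -137/39 + J/318 (q(J, n) = -3 + (J/106 + 20/(-13))/3 = -3 + (J*(1/106) + 20*(-1/13))/3 = -3 + (J/106 - 20/13)/3 = -3 + (-20/13 + J/106)/3 = -3 + (-20/39 + J/318) = -137/39 + J/318)
(q(40, h(9, 4)/(-109) + 39/(-59)) - 44722)*(40931 - 16752) = ((-137/39 + (1/318)*40) - 44722)*(40931 - 16752) = ((-137/39 + 20/159) - 44722)*24179 = (-7001/2067 - 44722)*24179 = -92447375/2067*24179 = -2235285080125/2067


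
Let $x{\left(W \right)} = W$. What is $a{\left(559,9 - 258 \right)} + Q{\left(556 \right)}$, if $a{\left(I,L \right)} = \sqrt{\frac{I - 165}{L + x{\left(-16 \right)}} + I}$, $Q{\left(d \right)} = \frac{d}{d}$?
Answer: $1 + \frac{11 \sqrt{323565}}{265} \approx 24.612$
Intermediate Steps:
$Q{\left(d \right)} = 1$
$a{\left(I,L \right)} = \sqrt{I + \frac{-165 + I}{-16 + L}}$ ($a{\left(I,L \right)} = \sqrt{\frac{I - 165}{L - 16} + I} = \sqrt{\frac{-165 + I}{-16 + L} + I} = \sqrt{I + \frac{-165 + I}{-16 + L}}$)
$a{\left(559,9 - 258 \right)} + Q{\left(556 \right)} = \sqrt{\frac{-165 + 559 + 559 \left(-16 + \left(9 - 258\right)\right)}{-16 + \left(9 - 258\right)}} + 1 = \sqrt{\frac{-165 + 559 + 559 \left(-16 - 249\right)}{-16 - 249}} + 1 = \sqrt{\frac{-165 + 559 + 559 \left(-265\right)}{-265}} + 1 = \sqrt{- \frac{-165 + 559 - 148135}{265}} + 1 = \sqrt{\left(- \frac{1}{265}\right) \left(-147741\right)} + 1 = \sqrt{\frac{147741}{265}} + 1 = \frac{11 \sqrt{323565}}{265} + 1 = 1 + \frac{11 \sqrt{323565}}{265}$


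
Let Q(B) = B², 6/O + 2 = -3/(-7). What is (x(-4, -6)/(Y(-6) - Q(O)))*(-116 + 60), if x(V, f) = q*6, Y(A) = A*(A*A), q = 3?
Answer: 3388/775 ≈ 4.3716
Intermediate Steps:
O = -42/11 (O = 6/(-2 - 3/(-7)) = 6/(-2 - 3*(-⅐)) = 6/(-2 + 3/7) = 6/(-11/7) = 6*(-7/11) = -42/11 ≈ -3.8182)
Y(A) = A³ (Y(A) = A*A² = A³)
x(V, f) = 18 (x(V, f) = 3*6 = 18)
(x(-4, -6)/(Y(-6) - Q(O)))*(-116 + 60) = (18/((-6)³ - (-42/11)²))*(-116 + 60) = (18/(-216 - 1*1764/121))*(-56) = (18/(-216 - 1764/121))*(-56) = (18/(-27900/121))*(-56) = (18*(-121/27900))*(-56) = -121/1550*(-56) = 3388/775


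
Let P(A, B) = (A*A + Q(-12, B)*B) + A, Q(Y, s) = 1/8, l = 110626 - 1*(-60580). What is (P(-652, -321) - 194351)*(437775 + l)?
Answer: 1120821613747/8 ≈ 1.4010e+11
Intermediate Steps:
l = 171206 (l = 110626 + 60580 = 171206)
Q(Y, s) = 1/8
P(A, B) = A + A**2 + B/8 (P(A, B) = (A*A + B/8) + A = (A**2 + B/8) + A = A + A**2 + B/8)
(P(-652, -321) - 194351)*(437775 + l) = ((-652 + (-652)**2 + (1/8)*(-321)) - 194351)*(437775 + 171206) = ((-652 + 425104 - 321/8) - 194351)*608981 = (3395295/8 - 194351)*608981 = (1840487/8)*608981 = 1120821613747/8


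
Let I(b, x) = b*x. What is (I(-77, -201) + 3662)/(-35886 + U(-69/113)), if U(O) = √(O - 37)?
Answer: -38805451701/72760984399 - 95695*I*√19210/145521968798 ≈ -0.53333 - 9.1143e-5*I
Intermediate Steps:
U(O) = √(-37 + O)
(I(-77, -201) + 3662)/(-35886 + U(-69/113)) = (-77*(-201) + 3662)/(-35886 + √(-37 - 69/113)) = (15477 + 3662)/(-35886 + √(-37 - 69*1/113)) = 19139/(-35886 + √(-37 - 69/113)) = 19139/(-35886 + √(-4250/113)) = 19139/(-35886 + 5*I*√19210/113)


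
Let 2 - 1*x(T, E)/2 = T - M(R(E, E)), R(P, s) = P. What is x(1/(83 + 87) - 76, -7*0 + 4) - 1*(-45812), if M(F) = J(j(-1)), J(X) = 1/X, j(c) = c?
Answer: 3907109/85 ≈ 45966.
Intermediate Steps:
M(F) = -1 (M(F) = 1/(-1) = -1)
x(T, E) = 2 - 2*T (x(T, E) = 4 - 2*(T - 1*(-1)) = 4 - 2*(T + 1) = 4 - 2*(1 + T) = 4 + (-2 - 2*T) = 2 - 2*T)
x(1/(83 + 87) - 76, -7*0 + 4) - 1*(-45812) = (2 - 2*(1/(83 + 87) - 76)) - 1*(-45812) = (2 - 2*(1/170 - 76)) + 45812 = (2 - 2*(-12919/170)) + 45812 = (2 + 12919/85) + 45812 = 13089/85 + 45812 = 3907109/85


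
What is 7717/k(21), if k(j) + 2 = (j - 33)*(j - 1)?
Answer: -7717/242 ≈ -31.888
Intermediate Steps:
k(j) = -2 + (-1 + j)*(-33 + j) (k(j) = -2 + (j - 33)*(j - 1) = -2 + (-33 + j)*(-1 + j) = -2 + (-1 + j)*(-33 + j))
7717/k(21) = 7717/(31 + 21² - 34*21) = 7717/(31 + 441 - 714) = 7717/(-242) = 7717*(-1/242) = -7717/242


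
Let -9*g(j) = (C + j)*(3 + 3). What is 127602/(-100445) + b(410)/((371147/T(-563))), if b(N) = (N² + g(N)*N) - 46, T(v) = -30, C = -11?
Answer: -225128669394/37279860415 ≈ -6.0389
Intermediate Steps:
g(j) = 22/3 - 2*j/3 (g(j) = -(-11 + j)*(3 + 3)/9 = -(-11 + j)*6/9 = -(-66 + 6*j)/9 = 22/3 - 2*j/3)
b(N) = -46 + N² + N*(22/3 - 2*N/3) (b(N) = (N² + (22/3 - 2*N/3)*N) - 46 = (N² + N*(22/3 - 2*N/3)) - 46 = -46 + N² + N*(22/3 - 2*N/3))
127602/(-100445) + b(410)/((371147/T(-563))) = 127602/(-100445) + (-46 + (⅓)*410² + (22/3)*410)/((371147/(-30))) = 127602*(-1/100445) + (-46 + (⅓)*168100 + 9020/3)/((371147*(-1/30))) = -127602/100445 + (-46 + 168100/3 + 9020/3)/(-371147/30) = -127602/100445 + 58994*(-30/371147) = -127602/100445 - 1769820/371147 = -225128669394/37279860415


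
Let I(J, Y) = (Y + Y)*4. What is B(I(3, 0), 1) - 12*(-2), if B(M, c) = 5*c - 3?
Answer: 26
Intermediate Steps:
I(J, Y) = 8*Y (I(J, Y) = (2*Y)*4 = 8*Y)
B(M, c) = -3 + 5*c
B(I(3, 0), 1) - 12*(-2) = (-3 + 5*1) - 12*(-2) = (-3 + 5) + 24 = 2 + 24 = 26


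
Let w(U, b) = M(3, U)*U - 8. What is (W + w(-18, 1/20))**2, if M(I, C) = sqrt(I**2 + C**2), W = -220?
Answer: 159876 + 24624*sqrt(37) ≈ 3.0966e+5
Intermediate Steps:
M(I, C) = sqrt(C**2 + I**2)
w(U, b) = -8 + U*sqrt(9 + U**2) (w(U, b) = sqrt(U**2 + 3**2)*U - 8 = sqrt(U**2 + 9)*U - 8 = sqrt(9 + U**2)*U - 8 = U*sqrt(9 + U**2) - 8 = -8 + U*sqrt(9 + U**2))
(W + w(-18, 1/20))**2 = (-220 + (-8 - 18*sqrt(9 + (-18)**2)))**2 = (-220 + (-8 - 18*sqrt(9 + 324)))**2 = (-220 + (-8 - 54*sqrt(37)))**2 = (-228 - 54*sqrt(37))**2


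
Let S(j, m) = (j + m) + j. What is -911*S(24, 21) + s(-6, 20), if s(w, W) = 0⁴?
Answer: -62859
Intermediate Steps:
s(w, W) = 0
S(j, m) = m + 2*j
-911*S(24, 21) + s(-6, 20) = -911*(21 + 2*24) + 0 = -911*(21 + 48) + 0 = -911*69 + 0 = -62859 + 0 = -62859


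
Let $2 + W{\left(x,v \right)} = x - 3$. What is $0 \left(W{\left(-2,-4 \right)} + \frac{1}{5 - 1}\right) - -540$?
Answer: $540$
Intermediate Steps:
$W{\left(x,v \right)} = -5 + x$ ($W{\left(x,v \right)} = -2 + \left(x - 3\right) = -2 + \left(-3 + x\right) = -5 + x$)
$0 \left(W{\left(-2,-4 \right)} + \frac{1}{5 - 1}\right) - -540 = 0 \left(\left(-5 - 2\right) + \frac{1}{5 - 1}\right) - -540 = 0 \left(-7 + \frac{1}{4}\right) + 540 = 0 \left(- \frac{27}{4}\right) + 540 = 0 + 540 = 540$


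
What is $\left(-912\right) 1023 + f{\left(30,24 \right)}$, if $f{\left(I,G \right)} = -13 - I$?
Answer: $-933019$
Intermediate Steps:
$\left(-912\right) 1023 + f{\left(30,24 \right)} = \left(-912\right) 1023 - 43 = -932976 - 43 = -933019$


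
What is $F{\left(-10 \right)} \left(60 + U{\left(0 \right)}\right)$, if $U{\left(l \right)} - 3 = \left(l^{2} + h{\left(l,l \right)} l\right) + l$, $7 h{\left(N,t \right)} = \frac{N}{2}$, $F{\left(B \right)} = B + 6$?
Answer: $-252$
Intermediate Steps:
$F{\left(B \right)} = 6 + B$
$h{\left(N,t \right)} = \frac{N}{14}$ ($h{\left(N,t \right)} = \frac{N \frac{1}{2}}{7} = \frac{\frac{1}{2} N}{7} = \frac{N}{14}$)
$U{\left(l \right)} = 3 + l + \frac{15 l^{2}}{14}$ ($U{\left(l \right)} = 3 + \left(\left(l^{2} + \frac{l}{14} l\right) + l\right) = 3 + \left(\left(l^{2} + \frac{l^{2}}{14}\right) + l\right) = 3 + \left(\frac{15 l^{2}}{14} + l\right) = 3 + \left(l + \frac{15 l^{2}}{14}\right) = 3 + l + \frac{15 l^{2}}{14}$)
$F{\left(-10 \right)} \left(60 + U{\left(0 \right)}\right) = \left(6 - 10\right) \left(60 + \left(3 + 0 + \frac{15 \cdot 0^{2}}{14}\right)\right) = - 4 \left(60 + \left(3 + 0 + \frac{15}{14} \cdot 0\right)\right) = - 4 \left(60 + \left(3 + 0 + 0\right)\right) = - 4 \left(60 + 3\right) = \left(-4\right) 63 = -252$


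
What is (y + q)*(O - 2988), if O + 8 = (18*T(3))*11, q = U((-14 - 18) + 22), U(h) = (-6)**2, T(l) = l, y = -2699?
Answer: 6396526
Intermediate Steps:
U(h) = 36
q = 36
O = 586 (O = -8 + (18*3)*11 = -8 + 54*11 = -8 + 594 = 586)
(y + q)*(O - 2988) = (-2699 + 36)*(586 - 2988) = -2663*(-2402) = 6396526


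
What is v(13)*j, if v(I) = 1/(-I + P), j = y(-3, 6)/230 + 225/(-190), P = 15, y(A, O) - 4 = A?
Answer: -1289/2185 ≈ -0.58993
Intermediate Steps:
y(A, O) = 4 + A
j = -2578/2185 (j = (4 - 3)/230 + 225/(-190) = 1*(1/230) + 225*(-1/190) = 1/230 - 45/38 = -2578/2185 ≈ -1.1799)
v(I) = 1/(15 - I) (v(I) = 1/(-I + 15) = 1/(15 - I))
v(13)*j = -1/(-15 + 13)*(-2578/2185) = -1/(-2)*(-2578/2185) = -1*(-1/2)*(-2578/2185) = (1/2)*(-2578/2185) = -1289/2185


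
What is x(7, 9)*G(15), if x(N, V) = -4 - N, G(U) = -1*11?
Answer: 121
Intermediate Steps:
G(U) = -11
x(7, 9)*G(15) = (-4 - 1*7)*(-11) = (-4 - 7)*(-11) = -11*(-11) = 121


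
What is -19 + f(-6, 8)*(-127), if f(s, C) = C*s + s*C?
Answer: 12173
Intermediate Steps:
f(s, C) = 2*C*s (f(s, C) = C*s + C*s = 2*C*s)
-19 + f(-6, 8)*(-127) = -19 + (2*8*(-6))*(-127) = -19 - 96*(-127) = -19 + 12192 = 12173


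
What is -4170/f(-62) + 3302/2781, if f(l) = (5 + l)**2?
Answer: -96508/1003941 ≈ -0.096129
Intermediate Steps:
-4170/f(-62) + 3302/2781 = -4170/(5 - 62)**2 + 3302/2781 = -4170/((-57)**2) + 3302*(1/2781) = -4170/3249 + 3302/2781 = -4170*1/3249 + 3302/2781 = -1390/1083 + 3302/2781 = -96508/1003941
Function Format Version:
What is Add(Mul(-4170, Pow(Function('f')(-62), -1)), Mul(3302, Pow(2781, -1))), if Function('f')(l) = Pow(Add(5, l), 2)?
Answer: Rational(-96508, 1003941) ≈ -0.096129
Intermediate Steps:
Add(Mul(-4170, Pow(Function('f')(-62), -1)), Mul(3302, Pow(2781, -1))) = Add(Mul(-4170, Pow(Pow(Add(5, -62), 2), -1)), Mul(3302, Pow(2781, -1))) = Add(Mul(-4170, Pow(Pow(-57, 2), -1)), Mul(3302, Rational(1, 2781))) = Add(Mul(-4170, Pow(3249, -1)), Rational(3302, 2781)) = Add(Mul(-4170, Rational(1, 3249)), Rational(3302, 2781)) = Add(Rational(-1390, 1083), Rational(3302, 2781)) = Rational(-96508, 1003941)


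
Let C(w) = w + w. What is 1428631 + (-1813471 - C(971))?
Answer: -386782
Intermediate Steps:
C(w) = 2*w
1428631 + (-1813471 - C(971)) = 1428631 + (-1813471 - 2*971) = 1428631 + (-1813471 - 1*1942) = 1428631 + (-1813471 - 1942) = 1428631 - 1815413 = -386782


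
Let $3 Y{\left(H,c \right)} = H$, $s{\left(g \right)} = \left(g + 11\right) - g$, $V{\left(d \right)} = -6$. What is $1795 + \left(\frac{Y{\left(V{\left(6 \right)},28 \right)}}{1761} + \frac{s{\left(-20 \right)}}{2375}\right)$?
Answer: $\frac{7507377746}{4182375} \approx 1795.0$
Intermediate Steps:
$s{\left(g \right)} = 11$ ($s{\left(g \right)} = \left(11 + g\right) - g = 11$)
$Y{\left(H,c \right)} = \frac{H}{3}$
$1795 + \left(\frac{Y{\left(V{\left(6 \right)},28 \right)}}{1761} + \frac{s{\left(-20 \right)}}{2375}\right) = 1795 + \left(\frac{\frac{1}{3} \left(-6\right)}{1761} + \frac{11}{2375}\right) = 1795 + \left(\left(-2\right) \frac{1}{1761} + 11 \cdot \frac{1}{2375}\right) = 1795 + \left(- \frac{2}{1761} + \frac{11}{2375}\right) = 1795 + \frac{14621}{4182375} = \frac{7507377746}{4182375}$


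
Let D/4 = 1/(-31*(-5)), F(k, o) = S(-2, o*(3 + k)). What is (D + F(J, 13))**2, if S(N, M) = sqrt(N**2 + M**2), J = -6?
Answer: 36638141/24025 + 8*sqrt(61)/31 ≈ 1527.0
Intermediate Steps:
S(N, M) = sqrt(M**2 + N**2)
F(k, o) = sqrt(4 + o**2*(3 + k)**2) (F(k, o) = sqrt((o*(3 + k))**2 + (-2)**2) = sqrt(o**2*(3 + k)**2 + 4) = sqrt(4 + o**2*(3 + k)**2))
D = 4/155 (D = 4/((-31*(-5))) = 4/155 ≈ 0.025806)
(D + F(J, 13))**2 = (4/155 + sqrt(4 + 13**2*(3 - 6)**2))**2 = (4/155 + sqrt(4 + 169*(-3)**2))**2 = (4/155 + sqrt(4 + 169*9))**2 = (4/155 + sqrt(4 + 1521))**2 = (4/155 + sqrt(1525))**2 = (4/155 + 5*sqrt(61))**2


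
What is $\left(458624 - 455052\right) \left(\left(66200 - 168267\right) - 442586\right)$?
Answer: $-1945500516$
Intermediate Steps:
$\left(458624 - 455052\right) \left(\left(66200 - 168267\right) - 442586\right) = 3572 \left(-102067 - 442586\right) = 3572 \left(-544653\right) = -1945500516$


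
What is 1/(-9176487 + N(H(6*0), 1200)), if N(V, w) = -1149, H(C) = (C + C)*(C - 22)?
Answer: -1/9177636 ≈ -1.0896e-7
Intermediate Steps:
H(C) = 2*C*(-22 + C) (H(C) = (2*C)*(-22 + C) = 2*C*(-22 + C))
1/(-9176487 + N(H(6*0), 1200)) = 1/(-9176487 - 1149) = 1/(-9177636) = -1/9177636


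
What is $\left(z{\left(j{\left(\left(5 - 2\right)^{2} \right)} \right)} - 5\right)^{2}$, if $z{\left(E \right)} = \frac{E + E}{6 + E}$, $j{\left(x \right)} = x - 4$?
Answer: $\frac{2025}{121} \approx 16.736$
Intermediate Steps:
$j{\left(x \right)} = -4 + x$
$z{\left(E \right)} = \frac{2 E}{6 + E}$
$\left(z{\left(j{\left(\left(5 - 2\right)^{2} \right)} \right)} - 5\right)^{2} = \left(\frac{2 \left(-4 + \left(5 - 2\right)^{2}\right)}{6 - \left(4 - \left(5 - 2\right)^{2}\right)} - 5\right)^{2} = \left(\frac{2 \left(-4 + 3^{2}\right)}{6 - \left(4 - 3^{2}\right)} - 5\right)^{2} = \left(\frac{2 \left(-4 + 9\right)}{6 + \left(-4 + 9\right)} - 5\right)^{2} = \left(2 \cdot 5 \frac{1}{6 + 5} - 5\right)^{2} = \left(2 \cdot 5 \cdot \frac{1}{11} - 5\right)^{2} = \left(\frac{10}{11} - 5\right)^{2} = \left(- \frac{45}{11}\right)^{2} = \frac{2025}{121}$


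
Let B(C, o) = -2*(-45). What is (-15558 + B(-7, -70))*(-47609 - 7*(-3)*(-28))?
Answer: 745511196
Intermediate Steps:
B(C, o) = 90
(-15558 + B(-7, -70))*(-47609 - 7*(-3)*(-28)) = (-15558 + 90)*(-47609 - 7*(-3)*(-28)) = -15468*(-47609 + 21*(-28)) = -15468*(-47609 - 588) = -15468*(-48197) = 745511196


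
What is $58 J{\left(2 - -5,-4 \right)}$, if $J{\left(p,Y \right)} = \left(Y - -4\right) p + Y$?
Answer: $-232$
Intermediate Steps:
$J{\left(p,Y \right)} = Y + p \left(4 + Y\right)$ ($J{\left(p,Y \right)} = \left(Y + 4\right) p + Y = \left(4 + Y\right) p + Y = p \left(4 + Y\right) + Y = Y + p \left(4 + Y\right)$)
$58 J{\left(2 - -5,-4 \right)} = 58 \left(-4 + 4 \left(2 - -5\right) - 4 \left(2 - -5\right)\right) = 58 \left(-4 + 4 \left(2 + 5\right) - 4 \left(2 + 5\right)\right) = 58 \left(-4 + 4 \cdot 7 - 28\right) = 58 \left(-4 + 28 - 28\right) = 58 \left(-4\right) = -232$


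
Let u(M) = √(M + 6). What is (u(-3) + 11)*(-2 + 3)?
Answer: 11 + √3 ≈ 12.732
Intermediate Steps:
u(M) = √(6 + M)
(u(-3) + 11)*(-2 + 3) = (√(6 - 3) + 11)*(-2 + 3) = (√3 + 11)*1 = (11 + √3)*1 = 11 + √3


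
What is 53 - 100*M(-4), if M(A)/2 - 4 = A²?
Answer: -3947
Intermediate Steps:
M(A) = 8 + 2*A²
53 - 100*M(-4) = 53 - 100*(8 + 2*(-4)²) = 53 - 100*(8 + 2*16) = 53 - 100*(8 + 32) = 53 - 100*40 = 53 - 4000 = -3947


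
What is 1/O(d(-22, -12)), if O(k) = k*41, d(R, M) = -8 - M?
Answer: 1/164 ≈ 0.0060976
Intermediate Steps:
O(k) = 41*k
1/O(d(-22, -12)) = 1/(41*(-8 - 1*(-12))) = 1/(41*(-8 + 12)) = 1/(41*4) = 1/164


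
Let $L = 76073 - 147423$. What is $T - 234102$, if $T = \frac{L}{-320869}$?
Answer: $- \frac{75116003288}{320869} \approx -2.341 \cdot 10^{5}$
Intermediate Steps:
$L = -71350$
$T = \frac{71350}{320869}$ ($T = - \frac{71350}{-320869} = \left(-71350\right) \left(- \frac{1}{320869}\right) = \frac{71350}{320869} \approx 0.22236$)
$T - 234102 = \frac{71350}{320869} - 234102 = - \frac{75116003288}{320869}$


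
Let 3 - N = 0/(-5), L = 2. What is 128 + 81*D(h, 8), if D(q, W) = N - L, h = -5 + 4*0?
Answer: 209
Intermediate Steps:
h = -5 (h = -5 + 0 = -5)
N = 3 (N = 3 - 0/(-5) = 3 - 0*(-1)/5 = 3 - 1*0 = 3 + 0 = 3)
D(q, W) = 1 (D(q, W) = 3 - 1*2 = 3 - 2 = 1)
128 + 81*D(h, 8) = 128 + 81*1 = 128 + 81 = 209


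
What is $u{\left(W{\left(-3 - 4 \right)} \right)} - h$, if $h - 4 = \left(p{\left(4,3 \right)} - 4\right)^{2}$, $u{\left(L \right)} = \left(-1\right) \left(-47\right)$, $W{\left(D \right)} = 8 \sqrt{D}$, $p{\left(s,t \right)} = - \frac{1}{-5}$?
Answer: $\frac{714}{25} \approx 28.56$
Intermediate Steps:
$p{\left(s,t \right)} = \frac{1}{5}$ ($p{\left(s,t \right)} = \left(-1\right) \left(- \frac{1}{5}\right) = \frac{1}{5}$)
$u{\left(L \right)} = 47$
$h = \frac{461}{25}$ ($h = 4 + \left(\frac{1}{5} - 4\right)^{2} = 4 + \left(- \frac{19}{5}\right)^{2} = 4 + \frac{361}{25} = \frac{461}{25} \approx 18.44$)
$u{\left(W{\left(-3 - 4 \right)} \right)} - h = 47 - \frac{461}{25} = \frac{714}{25}$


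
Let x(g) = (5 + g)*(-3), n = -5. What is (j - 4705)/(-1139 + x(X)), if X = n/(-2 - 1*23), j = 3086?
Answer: 8095/5773 ≈ 1.4022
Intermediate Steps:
X = ⅕ (X = -5/(-2 - 1*23) = -5/(-2 - 23) = -5/(-25) = -5*(-1/25) = ⅕ ≈ 0.20000)
x(g) = -15 - 3*g
(j - 4705)/(-1139 + x(X)) = (3086 - 4705)/(-1139 + (-15 - 3*⅕)) = -1619/(-1139 + (-15 - ⅗)) = -1619/(-1139 - 78/5) = -1619/(-5773/5) = -1619*(-5/5773) = 8095/5773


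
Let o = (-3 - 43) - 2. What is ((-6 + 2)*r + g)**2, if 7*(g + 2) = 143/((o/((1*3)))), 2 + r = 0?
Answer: 279841/12544 ≈ 22.309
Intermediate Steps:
r = -2 (r = -2 + 0 = -2)
o = -48 (o = -46 - 2 = -48)
g = -367/112 (g = -2 + (143/((-48/(1*3))))/7 = -2 + (143/((-48/3)))/7 = -2 + (143/((-48*1/3)))/7 = -2 + (143/(-16))/7 = -2 + (143*(-1/16))/7 = -2 + (1/7)*(-143/16) = -2 - 143/112 = -367/112 ≈ -3.2768)
((-6 + 2)*r + g)**2 = ((-6 + 2)*(-2) - 367/112)**2 = (-4*(-2) - 367/112)**2 = (8 - 367/112)**2 = (529/112)**2 = 279841/12544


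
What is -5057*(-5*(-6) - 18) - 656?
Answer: -61340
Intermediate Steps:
-5057*(-5*(-6) - 18) - 656 = -5057*(30 - 18) - 656 = -5057*12 - 656 = -389*156 - 656 = -60684 - 656 = -61340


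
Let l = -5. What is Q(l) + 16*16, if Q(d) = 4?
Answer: 260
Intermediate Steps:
Q(l) + 16*16 = 4 + 16*16 = 4 + 256 = 260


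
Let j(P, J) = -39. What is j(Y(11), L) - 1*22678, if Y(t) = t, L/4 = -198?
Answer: -22717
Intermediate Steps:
L = -792 (L = 4*(-198) = -792)
j(Y(11), L) - 1*22678 = -39 - 1*22678 = -39 - 22678 = -22717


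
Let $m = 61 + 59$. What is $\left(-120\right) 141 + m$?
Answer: $-16800$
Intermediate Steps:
$m = 120$
$\left(-120\right) 141 + m = \left(-120\right) 141 + 120 = -16920 + 120 = -16800$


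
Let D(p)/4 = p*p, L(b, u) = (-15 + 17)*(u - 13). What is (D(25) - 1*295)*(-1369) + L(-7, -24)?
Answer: -3018719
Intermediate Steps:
L(b, u) = -26 + 2*u (L(b, u) = 2*(-13 + u) = -26 + 2*u)
D(p) = 4*p² (D(p) = 4*(p*p) = 4*p²)
(D(25) - 1*295)*(-1369) + L(-7, -24) = (4*25² - 1*295)*(-1369) + (-26 + 2*(-24)) = (4*625 - 295)*(-1369) + (-26 - 48) = (2500 - 295)*(-1369) - 74 = 2205*(-1369) - 74 = -3018645 - 74 = -3018719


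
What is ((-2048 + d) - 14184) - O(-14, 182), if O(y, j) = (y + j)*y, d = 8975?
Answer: -4905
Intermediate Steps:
O(y, j) = y*(j + y) (O(y, j) = (j + y)*y = y*(j + y))
((-2048 + d) - 14184) - O(-14, 182) = ((-2048 + 8975) - 14184) - (-14)*(182 - 14) = (6927 - 14184) - (-14)*168 = -7257 - 1*(-2352) = -7257 + 2352 = -4905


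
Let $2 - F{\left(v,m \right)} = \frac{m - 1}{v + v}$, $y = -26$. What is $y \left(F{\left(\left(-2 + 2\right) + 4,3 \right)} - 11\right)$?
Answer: $\frac{481}{2} \approx 240.5$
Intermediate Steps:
$F{\left(v,m \right)} = 2 - \frac{-1 + m}{2 v}$ ($F{\left(v,m \right)} = 2 - \frac{m - 1}{v + v} = 2 - \frac{-1 + m}{2 v}$)
$y \left(F{\left(\left(-2 + 2\right) + 4,3 \right)} - 11\right) = - 26 \left(\frac{1 - 3 + 4 \left(\left(-2 + 2\right) + 4\right)}{2 \left(\left(-2 + 2\right) + 4\right)} - 11\right) = - 26 \left(\frac{1 - 3 + 4 \left(0 + 4\right)}{2 \left(0 + 4\right)} - 11\right) = - 26 \left(\frac{1 - 3 + 4 \cdot 4}{2 \cdot 4} - 11\right) = - 26 \left(\frac{1}{2} \cdot \frac{1}{4} \left(1 - 3 + 16\right) - 11\right) = - 26 \left(\frac{1}{2} \cdot \frac{1}{4} \cdot 14 - 11\right) = - 26 \left(\frac{7}{4} - 11\right) = \left(-26\right) \left(- \frac{37}{4}\right) = \frac{481}{2}$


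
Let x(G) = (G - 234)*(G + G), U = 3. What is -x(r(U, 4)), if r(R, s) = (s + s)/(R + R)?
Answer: 5584/9 ≈ 620.44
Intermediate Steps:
r(R, s) = s/R (r(R, s) = (2*s)/((2*R)) = (2*s)*(1/(2*R)) = s/R)
x(G) = 2*G*(-234 + G) (x(G) = (-234 + G)*(2*G) = 2*G*(-234 + G))
-x(r(U, 4)) = -2*4/3*(-234 + 4/3) = -2*4*(⅓)*(-234 + 4*(⅓)) = -2*4*(-234 + 4/3)/3 = -2*4*(-698)/(3*3) = -1*(-5584/9) = 5584/9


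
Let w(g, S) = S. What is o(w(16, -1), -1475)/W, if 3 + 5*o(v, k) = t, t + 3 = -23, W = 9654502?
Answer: -29/48272510 ≈ -6.0076e-7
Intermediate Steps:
t = -26 (t = -3 - 23 = -26)
o(v, k) = -29/5 (o(v, k) = -⅗ + (⅕)*(-26) = -⅗ - 26/5 = -29/5)
o(w(16, -1), -1475)/W = -29/5/9654502 = -29/5*1/9654502 = -29/48272510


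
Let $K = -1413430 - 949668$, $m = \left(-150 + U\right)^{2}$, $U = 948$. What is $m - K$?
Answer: $2999902$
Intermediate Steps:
$m = 636804$ ($m = \left(-150 + 948\right)^{2} = 798^{2} = 636804$)
$K = -2363098$
$m - K = 636804 - -2363098 = 636804 + 2363098 = 2999902$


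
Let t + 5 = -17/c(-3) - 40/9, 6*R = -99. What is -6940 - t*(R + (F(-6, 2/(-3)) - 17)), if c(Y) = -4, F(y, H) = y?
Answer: -514453/72 ≈ -7145.2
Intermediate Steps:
R = -33/2 (R = (⅙)*(-99) = -33/2 ≈ -16.500)
t = -187/36 (t = -5 + (-17/(-4) - 40/9) = -5 + (-17*(-¼) - 40*⅑) = -5 + (17/4 - 40/9) = -5 - 7/36 = -187/36 ≈ -5.1944)
-6940 - t*(R + (F(-6, 2/(-3)) - 17)) = -6940 - (-187)*(-33/2 + (-6 - 17))/36 = -6940 - (-187)*(-33/2 - 23)/36 = -6940 - (-187)*(-79)/(36*2) = -6940 - 1*14773/72 = -6940 - 14773/72 = -514453/72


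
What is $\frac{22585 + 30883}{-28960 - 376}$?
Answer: $- \frac{13367}{7334} \approx -1.8226$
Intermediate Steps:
$\frac{22585 + 30883}{-28960 - 376} = \frac{53468}{-28960 - 376} = \frac{53468}{-29336} = 53468 \left(- \frac{1}{29336}\right) = - \frac{13367}{7334}$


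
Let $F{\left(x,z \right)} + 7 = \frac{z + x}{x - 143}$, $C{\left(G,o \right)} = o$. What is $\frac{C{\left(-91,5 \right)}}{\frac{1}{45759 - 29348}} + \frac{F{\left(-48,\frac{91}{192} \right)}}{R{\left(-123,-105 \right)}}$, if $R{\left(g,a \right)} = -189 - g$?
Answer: $\frac{198602230939}{2420352} \approx 82055.0$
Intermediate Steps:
$F{\left(x,z \right)} = -7 + \frac{x + z}{-143 + x}$ ($F{\left(x,z \right)} = -7 + \frac{z + x}{x - 143} = -7 + \frac{x + z}{-143 + x}$)
$\frac{C{\left(-91,5 \right)}}{\frac{1}{45759 - 29348}} + \frac{F{\left(-48,\frac{91}{192} \right)}}{R{\left(-123,-105 \right)}} = \frac{5}{\frac{1}{45759 - 29348}} + \frac{\frac{1}{-143 - 48} \left(1001 + \frac{91}{192} - -288\right)}{-189 - -123} = \frac{5}{\frac{1}{16411}} + \frac{\frac{1}{-191} \left(1001 + 91 \cdot \frac{1}{192} + 288\right)}{-189 + 123} = 5 \frac{1}{\frac{1}{16411}} + \frac{\left(- \frac{1}{191}\right) \left(1001 + \frac{91}{192} + 288\right)}{-66} = 5 \cdot 16411 + \left(- \frac{1}{191}\right) \frac{247579}{192} \left(- \frac{1}{66}\right) = 82055 - - \frac{247579}{2420352} = 82055 + \frac{247579}{2420352} = \frac{198602230939}{2420352}$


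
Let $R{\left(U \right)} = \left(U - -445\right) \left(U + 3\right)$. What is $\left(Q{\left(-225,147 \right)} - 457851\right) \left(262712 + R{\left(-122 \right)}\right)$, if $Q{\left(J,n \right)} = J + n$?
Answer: $-102702026475$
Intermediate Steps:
$R{\left(U \right)} = \left(3 + U\right) \left(445 + U\right)$ ($R{\left(U \right)} = \left(U + 445\right) \left(3 + U\right) = \left(445 + U\right) \left(3 + U\right) = \left(3 + U\right) \left(445 + U\right)$)
$\left(Q{\left(-225,147 \right)} - 457851\right) \left(262712 + R{\left(-122 \right)}\right) = \left(\left(-225 + 147\right) - 457851\right) \left(262712 + \left(1335 + \left(-122\right)^{2} + 448 \left(-122\right)\right)\right) = \left(-78 - 457851\right) \left(262712 + \left(1335 + 14884 - 54656\right)\right) = - 457929 \left(262712 - 38437\right) = \left(-457929\right) 224275 = -102702026475$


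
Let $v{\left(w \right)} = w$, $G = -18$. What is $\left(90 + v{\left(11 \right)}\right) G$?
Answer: $-1818$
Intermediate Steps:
$\left(90 + v{\left(11 \right)}\right) G = \left(90 + 11\right) \left(-18\right) = 101 \left(-18\right) = -1818$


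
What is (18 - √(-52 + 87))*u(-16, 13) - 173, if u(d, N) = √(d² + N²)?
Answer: -173 + 5*√17*(18 - √35) ≈ 76.116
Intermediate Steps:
u(d, N) = √(N² + d²)
(18 - √(-52 + 87))*u(-16, 13) - 173 = (18 - √(-52 + 87))*√(13² + (-16)²) - 173 = (18 - √35)*√(169 + 256) - 173 = (18 - √35)*√425 - 173 = (18 - √35)*(5*√17) - 173 = 5*√17*(18 - √35) - 173 = -173 + 5*√17*(18 - √35)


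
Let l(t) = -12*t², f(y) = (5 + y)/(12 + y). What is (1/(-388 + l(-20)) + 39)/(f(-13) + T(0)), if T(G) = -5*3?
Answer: -202331/36316 ≈ -5.5714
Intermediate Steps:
f(y) = (5 + y)/(12 + y)
T(G) = -15
(1/(-388 + l(-20)) + 39)/(f(-13) + T(0)) = (1/(-388 - 12*(-20)²) + 39)/((5 - 13)/(12 - 13) - 15) = (1/(-388 - 12*400) + 39)/(-8/(-1) - 15) = (1/(-388 - 4800) + 39)/(-1*(-8) - 15) = (1/(-5188) + 39)/(8 - 15) = (-1/5188 + 39)/(-7) = (202331/5188)*(-⅐) = -202331/36316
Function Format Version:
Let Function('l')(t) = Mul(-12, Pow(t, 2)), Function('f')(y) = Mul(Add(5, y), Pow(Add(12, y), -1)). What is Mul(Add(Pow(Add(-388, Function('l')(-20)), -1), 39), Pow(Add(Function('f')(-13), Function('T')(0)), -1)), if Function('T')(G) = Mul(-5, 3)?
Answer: Rational(-202331, 36316) ≈ -5.5714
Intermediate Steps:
Function('f')(y) = Mul(Pow(Add(12, y), -1), Add(5, y))
Function('T')(G) = -15
Mul(Add(Pow(Add(-388, Function('l')(-20)), -1), 39), Pow(Add(Function('f')(-13), Function('T')(0)), -1)) = Mul(Add(Pow(Add(-388, Mul(-12, Pow(-20, 2))), -1), 39), Pow(Add(Mul(Pow(Add(12, -13), -1), Add(5, -13)), -15), -1)) = Mul(Add(Pow(Add(-388, Mul(-12, 400)), -1), 39), Pow(Add(Mul(Pow(-1, -1), -8), -15), -1)) = Mul(Add(Pow(Add(-388, -4800), -1), 39), Pow(Add(Mul(-1, -8), -15), -1)) = Mul(Add(Pow(-5188, -1), 39), Pow(Add(8, -15), -1)) = Mul(Add(Rational(-1, 5188), 39), Pow(-7, -1)) = Mul(Rational(202331, 5188), Rational(-1, 7)) = Rational(-202331, 36316)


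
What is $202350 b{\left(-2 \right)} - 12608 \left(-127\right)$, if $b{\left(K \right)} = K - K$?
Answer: $1601216$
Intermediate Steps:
$b{\left(K \right)} = 0$
$202350 b{\left(-2 \right)} - 12608 \left(-127\right) = 202350 \cdot 0 - 12608 \left(-127\right) = 0 - -1601216 = 0 + 1601216 = 1601216$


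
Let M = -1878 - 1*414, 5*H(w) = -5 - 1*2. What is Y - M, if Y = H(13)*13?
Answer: 11369/5 ≈ 2273.8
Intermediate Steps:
H(w) = -7/5 (H(w) = (-5 - 1*2)/5 = (-5 - 2)/5 = (⅕)*(-7) = -7/5)
Y = -91/5 (Y = -7/5*13 = -91/5 ≈ -18.200)
M = -2292 (M = -1878 - 414 = -2292)
Y - M = -91/5 - 1*(-2292) = -91/5 + 2292 = 11369/5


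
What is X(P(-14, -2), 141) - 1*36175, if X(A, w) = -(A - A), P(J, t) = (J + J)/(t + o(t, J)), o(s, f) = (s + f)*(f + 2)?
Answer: -36175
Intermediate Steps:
o(s, f) = (2 + f)*(f + s) (o(s, f) = (f + s)*(2 + f) = (2 + f)*(f + s))
P(J, t) = 2*J/(J**2 + 2*J + 3*t + J*t) (P(J, t) = (J + J)/(t + (J**2 + 2*J + 2*t + J*t)) = (2*J)/(J**2 + 2*J + 3*t + J*t) = 2*J/(J**2 + 2*J + 3*t + J*t))
X(A, w) = 0 (X(A, w) = -1*0 = 0)
X(P(-14, -2), 141) - 1*36175 = 0 - 1*36175 = 0 - 36175 = -36175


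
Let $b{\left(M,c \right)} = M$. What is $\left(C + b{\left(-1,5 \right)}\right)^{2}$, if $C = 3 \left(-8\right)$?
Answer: $625$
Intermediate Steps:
$C = -24$
$\left(C + b{\left(-1,5 \right)}\right)^{2} = \left(-24 - 1\right)^{2} = \left(-25\right)^{2} = 625$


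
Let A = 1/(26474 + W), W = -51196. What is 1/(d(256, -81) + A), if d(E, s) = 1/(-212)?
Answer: -2620532/12467 ≈ -210.20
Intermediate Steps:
d(E, s) = -1/212
A = -1/24722 (A = 1/(26474 - 51196) = 1/(-24722) = -1/24722 ≈ -4.0450e-5)
1/(d(256, -81) + A) = 1/(-1/212 - 1/24722) = 1/(-12467/2620532) = -2620532/12467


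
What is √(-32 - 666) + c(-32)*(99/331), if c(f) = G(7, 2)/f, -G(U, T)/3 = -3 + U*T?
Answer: 3267/10592 + I*√698 ≈ 0.30844 + 26.42*I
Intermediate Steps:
G(U, T) = 9 - 3*T*U (G(U, T) = -3*(-3 + U*T) = -3*(-3 + T*U) = 9 - 3*T*U)
c(f) = -33/f (c(f) = (9 - 3*2*7)/f = (9 - 42)/f = -33/f)
√(-32 - 666) + c(-32)*(99/331) = √(-32 - 666) + (-33/(-32))*(99/331) = √(-698) + (-33*(-1/32))*(99*(1/331)) = I*√698 + (33/32)*(99/331) = I*√698 + 3267/10592 = 3267/10592 + I*√698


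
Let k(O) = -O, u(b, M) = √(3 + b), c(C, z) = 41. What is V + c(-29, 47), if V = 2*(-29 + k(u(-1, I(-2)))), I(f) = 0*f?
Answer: -17 - 2*√2 ≈ -19.828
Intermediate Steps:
I(f) = 0
V = -58 - 2*√2 (V = 2*(-29 - √(3 - 1)) = 2*(-29 - √2) = -58 - 2*√2 ≈ -60.828)
V + c(-29, 47) = (-58 - 2*√2) + 41 = -17 - 2*√2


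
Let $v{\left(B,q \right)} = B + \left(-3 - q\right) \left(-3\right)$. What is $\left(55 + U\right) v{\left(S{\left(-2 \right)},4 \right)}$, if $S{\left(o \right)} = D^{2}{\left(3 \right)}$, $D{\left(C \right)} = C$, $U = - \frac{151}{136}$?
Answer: $\frac{109935}{68} \approx 1616.7$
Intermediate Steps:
$U = - \frac{151}{136}$ ($U = \left(-151\right) \frac{1}{136} = - \frac{151}{136} \approx -1.1103$)
$S{\left(o \right)} = 9$ ($S{\left(o \right)} = 3^{2} = 9$)
$v{\left(B,q \right)} = 9 + B + 3 q$ ($v{\left(B,q \right)} = B + \left(9 + 3 q\right) = 9 + B + 3 q$)
$\left(55 + U\right) v{\left(S{\left(-2 \right)},4 \right)} = \left(55 - \frac{151}{136}\right) \left(9 + 9 + 3 \cdot 4\right) = \frac{7329 \left(9 + 9 + 12\right)}{136} = \frac{7329}{136} \cdot 30 = \frac{109935}{68}$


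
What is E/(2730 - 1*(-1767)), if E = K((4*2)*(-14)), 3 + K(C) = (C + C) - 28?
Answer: -85/1499 ≈ -0.056704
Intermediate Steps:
K(C) = -31 + 2*C (K(C) = -3 + ((C + C) - 28) = -3 + (2*C - 28) = -3 + (-28 + 2*C) = -31 + 2*C)
E = -255 (E = -31 + 2*((4*2)*(-14)) = -31 + 2*(8*(-14)) = -31 + 2*(-112) = -31 - 224 = -255)
E/(2730 - 1*(-1767)) = -255/(2730 - 1*(-1767)) = -255/(2730 + 1767) = -255/4497 = -255*1/4497 = -85/1499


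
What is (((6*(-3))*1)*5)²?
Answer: 8100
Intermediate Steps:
(((6*(-3))*1)*5)² = (-18*1*5)² = (-18*5)² = (-90)² = 8100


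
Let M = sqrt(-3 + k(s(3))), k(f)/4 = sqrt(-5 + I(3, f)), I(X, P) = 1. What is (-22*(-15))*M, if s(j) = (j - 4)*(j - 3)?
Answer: 330*sqrt(-3 + 8*I) ≈ 549.43 + 792.82*I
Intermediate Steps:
s(j) = (-4 + j)*(-3 + j)
k(f) = 8*I (k(f) = 4*sqrt(-5 + 1) = 4*sqrt(-4) = 4*(2*I) = 8*I)
M = sqrt(-3 + 8*I) ≈ 1.6649 + 2.4025*I
(-22*(-15))*M = (-22*(-15))*sqrt(-3 + 8*I) = 330*sqrt(-3 + 8*I)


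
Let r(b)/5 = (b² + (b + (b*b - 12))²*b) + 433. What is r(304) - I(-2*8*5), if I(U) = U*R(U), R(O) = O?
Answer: 13064055819125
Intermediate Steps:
r(b) = 2165 + 5*b² + 5*b*(-12 + b + b²)² (r(b) = 5*((b² + (b + (b*b - 12))²*b) + 433) = 5*((b² + (b + (b² - 12))²*b) + 433) = 5*((b² + (b + (-12 + b²))²*b) + 433) = 5*((b² + (-12 + b + b²)²*b) + 433) = 5*((b² + b*(-12 + b + b²)²) + 433) = 5*(433 + b² + b*(-12 + b + b²)²) = 2165 + 5*b² + 5*b*(-12 + b + b²)²)
I(U) = U² (I(U) = U*U = U²)
r(304) - I(-2*8*5) = (2165 + 5*304² + 5*304*(-12 + 304 + 304²)²) - (-2*8*5)² = (2165 + 5*92416 + 5*304*(-12 + 304 + 92416)²) - (-16*5)² = (2165 + 462080 + 5*304*92708²) - 1*(-80)² = (2165 + 462080 + 5*304*8594773264) - 1*6400 = (2165 + 462080 + 13064055361280) - 6400 = 13064055825525 - 6400 = 13064055819125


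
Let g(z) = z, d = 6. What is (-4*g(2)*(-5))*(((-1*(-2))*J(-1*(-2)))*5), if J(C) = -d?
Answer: -2400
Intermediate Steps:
J(C) = -6 (J(C) = -1*6 = -6)
(-4*g(2)*(-5))*(((-1*(-2))*J(-1*(-2)))*5) = (-4*2*(-5))*((-1*(-2)*(-6))*5) = (-8*(-5))*((2*(-6))*5) = 40*(-12*5) = 40*(-60) = -2400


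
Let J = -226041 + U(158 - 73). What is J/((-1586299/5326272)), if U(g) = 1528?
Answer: 1195817305536/1586299 ≈ 7.5384e+5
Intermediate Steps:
J = -224513 (J = -226041 + 1528 = -224513)
J/((-1586299/5326272)) = -224513/((-1586299/5326272)) = -224513/((-1586299*1/5326272)) = -224513/(-1586299/5326272) = -224513*(-5326272/1586299) = 1195817305536/1586299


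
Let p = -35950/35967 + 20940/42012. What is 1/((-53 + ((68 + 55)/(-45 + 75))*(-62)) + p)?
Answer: -209867445/64576443329 ≈ -0.0032499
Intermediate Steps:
p = -21032845/41973489 (p = -35950*1/35967 + 20940*(1/42012) = -35950/35967 + 1745/3501 = -21032845/41973489 ≈ -0.50110)
1/((-53 + ((68 + 55)/(-45 + 75))*(-62)) + p) = 1/((-53 + ((68 + 55)/(-45 + 75))*(-62)) - 21032845/41973489) = 1/((-53 + (123/30)*(-62)) - 21032845/41973489) = 1/((-53 + (123*(1/30))*(-62)) - 21032845/41973489) = 1/((-53 + (41/10)*(-62)) - 21032845/41973489) = 1/((-53 - 1271/5) - 21032845/41973489) = 1/(-1536/5 - 21032845/41973489) = 1/(-64576443329/209867445) = -209867445/64576443329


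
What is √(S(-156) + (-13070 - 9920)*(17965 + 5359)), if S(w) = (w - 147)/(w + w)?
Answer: I*√1449935524414/52 ≈ 23156.0*I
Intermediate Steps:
S(w) = (-147 + w)/(2*w) (S(w) = (-147 + w)/((2*w)) = (-147 + w)*(1/(2*w)) = (-147 + w)/(2*w))
√(S(-156) + (-13070 - 9920)*(17965 + 5359)) = √((½)*(-147 - 156)/(-156) + (-13070 - 9920)*(17965 + 5359)) = √((½)*(-1/156)*(-303) - 22990*23324) = √(101/104 - 536218760) = √(-55766750939/104) = I*√1449935524414/52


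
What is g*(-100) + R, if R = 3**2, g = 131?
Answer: -13091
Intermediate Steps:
R = 9
g*(-100) + R = 131*(-100) + 9 = -13100 + 9 = -13091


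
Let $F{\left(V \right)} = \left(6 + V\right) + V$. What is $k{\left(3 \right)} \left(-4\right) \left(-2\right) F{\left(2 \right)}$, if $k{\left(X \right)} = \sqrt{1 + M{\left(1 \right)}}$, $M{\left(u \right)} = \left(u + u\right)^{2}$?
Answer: $80 \sqrt{5} \approx 178.89$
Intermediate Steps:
$M{\left(u \right)} = 4 u^{2}$ ($M{\left(u \right)} = \left(2 u\right)^{2} = 4 u^{2}$)
$F{\left(V \right)} = 6 + 2 V$
$k{\left(X \right)} = \sqrt{5}$ ($k{\left(X \right)} = \sqrt{1 + 4 \cdot 1^{2}} = \sqrt{1 + 4 \cdot 1} = \sqrt{1 + 4} = \sqrt{5}$)
$k{\left(3 \right)} \left(-4\right) \left(-2\right) F{\left(2 \right)} = \sqrt{5} \left(-4\right) \left(-2\right) \left(6 + 2 \cdot 2\right) = - 4 \sqrt{5} \left(-2\right) \left(6 + 4\right) = 8 \sqrt{5} \cdot 10 = 80 \sqrt{5}$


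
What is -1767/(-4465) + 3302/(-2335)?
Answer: -111763/109745 ≈ -1.0184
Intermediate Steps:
-1767/(-4465) + 3302/(-2335) = -1767*(-1/4465) + 3302*(-1/2335) = 93/235 - 3302/2335 = -111763/109745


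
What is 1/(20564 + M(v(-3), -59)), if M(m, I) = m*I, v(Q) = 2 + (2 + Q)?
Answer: 1/20505 ≈ 4.8769e-5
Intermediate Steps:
v(Q) = 4 + Q
M(m, I) = I*m
1/(20564 + M(v(-3), -59)) = 1/(20564 - 59*(4 - 3)) = 1/(20564 - 59*1) = 1/(20564 - 59) = 1/20505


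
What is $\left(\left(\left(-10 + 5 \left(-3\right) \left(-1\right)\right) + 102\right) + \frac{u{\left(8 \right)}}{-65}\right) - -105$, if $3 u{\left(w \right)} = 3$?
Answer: $\frac{13779}{65} \approx 211.98$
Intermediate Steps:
$u{\left(w \right)} = 1$ ($u{\left(w \right)} = \frac{1}{3} \cdot 3 = 1$)
$\left(\left(\left(-10 + 5 \left(-3\right) \left(-1\right)\right) + 102\right) + \frac{u{\left(8 \right)}}{-65}\right) - -105 = \left(\left(\left(-10 + 5 \left(-3\right) \left(-1\right)\right) + 102\right) + 1 \frac{1}{-65}\right) - -105 = \left(\left(\left(-10 - -15\right) + 102\right) + 1 \left(- \frac{1}{65}\right)\right) + 105 = \left(\left(\left(-10 + 15\right) + 102\right) - \frac{1}{65}\right) + 105 = \left(\left(5 + 102\right) - \frac{1}{65}\right) + 105 = \left(107 - \frac{1}{65}\right) + 105 = \frac{6954}{65} + 105 = \frac{13779}{65}$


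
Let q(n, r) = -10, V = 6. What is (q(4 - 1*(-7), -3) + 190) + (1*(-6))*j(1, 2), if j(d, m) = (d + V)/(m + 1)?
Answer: 166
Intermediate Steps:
j(d, m) = (6 + d)/(1 + m) (j(d, m) = (d + 6)/(m + 1) = (6 + d)/(1 + m))
(q(4 - 1*(-7), -3) + 190) + (1*(-6))*j(1, 2) = (-10 + 190) + (1*(-6))*((6 + 1)/(1 + 2)) = 180 - 6*7/3 = 180 - 14 = 166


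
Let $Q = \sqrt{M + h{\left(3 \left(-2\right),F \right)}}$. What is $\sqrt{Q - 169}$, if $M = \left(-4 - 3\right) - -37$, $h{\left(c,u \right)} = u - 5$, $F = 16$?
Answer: $\sqrt{-169 + \sqrt{41}} \approx 12.751 i$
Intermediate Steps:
$h{\left(c,u \right)} = -5 + u$ ($h{\left(c,u \right)} = u - 5 = -5 + u$)
$M = 30$ ($M = \left(-4 - 3\right) + 37 = -7 + 37 = 30$)
$Q = \sqrt{41}$ ($Q = \sqrt{30 + \left(-5 + 16\right)} = \sqrt{30 + 11} = \sqrt{41} \approx 6.4031$)
$\sqrt{Q - 169} = \sqrt{\sqrt{41} - 169} = \sqrt{-169 + \sqrt{41}}$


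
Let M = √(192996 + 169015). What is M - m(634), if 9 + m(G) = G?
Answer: -625 + √362011 ≈ -23.327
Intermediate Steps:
M = √362011 ≈ 601.67
m(G) = -9 + G
M - m(634) = √362011 - (-9 + 634) = √362011 - 1*625 = √362011 - 625 = -625 + √362011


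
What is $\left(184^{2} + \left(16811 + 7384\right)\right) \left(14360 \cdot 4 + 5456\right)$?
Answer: $3651175696$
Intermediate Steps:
$\left(184^{2} + \left(16811 + 7384\right)\right) \left(14360 \cdot 4 + 5456\right) = \left(33856 + 24195\right) \left(57440 + 5456\right) = 58051 \cdot 62896 = 3651175696$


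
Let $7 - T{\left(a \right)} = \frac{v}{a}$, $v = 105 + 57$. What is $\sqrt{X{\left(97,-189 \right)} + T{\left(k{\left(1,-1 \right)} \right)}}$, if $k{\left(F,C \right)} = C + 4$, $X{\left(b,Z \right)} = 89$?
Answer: $\sqrt{42} \approx 6.4807$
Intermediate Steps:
$v = 162$
$k{\left(F,C \right)} = 4 + C$
$T{\left(a \right)} = 7 - \frac{162}{a}$
$\sqrt{X{\left(97,-189 \right)} + T{\left(k{\left(1,-1 \right)} \right)}} = \sqrt{89 + \left(7 - \frac{162}{4 - 1}\right)} = \sqrt{89 + \left(7 - \frac{162}{3}\right)} = \sqrt{89 + \left(7 - 54\right)} = \sqrt{89 - 47} = \sqrt{42}$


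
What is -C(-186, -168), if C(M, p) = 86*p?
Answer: 14448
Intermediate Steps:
-C(-186, -168) = -86*(-168) = -1*(-14448) = 14448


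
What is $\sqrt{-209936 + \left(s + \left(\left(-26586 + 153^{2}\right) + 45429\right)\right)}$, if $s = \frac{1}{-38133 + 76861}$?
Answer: $\frac{i \sqrt{62875546537582}}{19364} \approx 409.49 i$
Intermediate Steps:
$s = \frac{1}{38728} \approx 2.5821 \cdot 10^{-5}$
$\sqrt{-209936 + \left(s + \left(\left(-26586 + 153^{2}\right) + 45429\right)\right)} = \sqrt{-209936 + \left(\frac{1}{38728} + \left(\left(-26586 + 153^{2}\right) + 45429\right)\right)} = \sqrt{-209936 + \left(\frac{1}{38728} + \left(\left(-26586 + 23409\right) + 45429\right)\right)} = \sqrt{-209936 + \left(\frac{1}{38728} + \left(-3177 + 45429\right)\right)} = \sqrt{-209936 + \left(\frac{1}{38728} + 42252\right)} = \sqrt{-209936 + \frac{1636335457}{38728}} = \sqrt{- \frac{6494065951}{38728}} = \frac{i \sqrt{62875546537582}}{19364}$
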